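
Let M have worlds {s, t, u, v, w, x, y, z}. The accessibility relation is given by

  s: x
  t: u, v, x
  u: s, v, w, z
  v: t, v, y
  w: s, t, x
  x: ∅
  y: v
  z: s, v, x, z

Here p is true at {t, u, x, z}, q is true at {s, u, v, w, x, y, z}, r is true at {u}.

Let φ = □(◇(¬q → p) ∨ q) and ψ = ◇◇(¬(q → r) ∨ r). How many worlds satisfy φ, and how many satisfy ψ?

For □(◇(¬q → p) ∨ q):
s: successors {x}; ◇(¬q → p) ∨ q there: x:T. ✓
t: successors {u, v, x}; ◇(¬q → p) ∨ q there: u:T, v:T, x:T. ✓
u: successors {s, v, w, z}; ◇(¬q → p) ∨ q there: s:T, v:T, w:T, z:T. ✓
v: successors {t, v, y}; ◇(¬q → p) ∨ q there: t:T, v:T, y:T. ✓
w: successors {s, t, x}; ◇(¬q → p) ∨ q there: s:T, t:T, x:T. ✓
x: no successors, so □(◇(¬q → p) ∨ q) holds vacuously. ✓
y: successors {v}; ◇(¬q → p) ∨ q there: v:T. ✓
z: successors {s, v, x, z}; ◇(¬q → p) ∨ q there: s:T, v:T, x:T, z:T. ✓
— 8 worlds.
For ◇◇(¬(q → r) ∨ r):
s: successors {x}; ◇(¬(q → r) ∨ r) there: x:F. ✗
t: successors {u, v, x}; ◇(¬(q → r) ∨ r) there: u:T, v:T, x:F. ✓
u: successors {s, v, w, z}; ◇(¬(q → r) ∨ r) there: s:T, v:T, w:T, z:T. ✓
v: successors {t, v, y}; ◇(¬(q → r) ∨ r) there: t:T, v:T, y:T. ✓
w: successors {s, t, x}; ◇(¬(q → r) ∨ r) there: s:T, t:T, x:F. ✓
x: no successors, so ◇◇(¬(q → r) ∨ r) fails. ✗
y: successors {v}; ◇(¬(q → r) ∨ r) there: v:T. ✓
z: successors {s, v, x, z}; ◇(¬(q → r) ∨ r) there: s:T, v:T, x:F, z:T. ✓
— 6 worlds.

8 and 6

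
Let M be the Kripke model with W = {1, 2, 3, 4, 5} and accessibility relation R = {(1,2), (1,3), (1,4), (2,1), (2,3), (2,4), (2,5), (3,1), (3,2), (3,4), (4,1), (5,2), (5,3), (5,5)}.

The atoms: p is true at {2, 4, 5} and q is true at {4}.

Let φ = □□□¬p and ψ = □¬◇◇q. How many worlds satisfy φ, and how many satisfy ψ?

For □□□¬p:
1: successors {2, 3, 4}; □□¬p there: 2:F, 3:F, 4:F. ✗
2: successors {1, 3, 4, 5}; □□¬p there: 1:F, 3:F, 4:F, 5:F. ✗
3: successors {1, 2, 4}; □□¬p there: 1:F, 2:F, 4:F. ✗
4: successors {1}; □□¬p there: 1:F. ✗
5: successors {2, 3, 5}; □□¬p there: 2:F, 3:F, 5:F. ✗
— 0 worlds.
For □¬◇◇q:
1: successors {2, 3, 4}; ¬◇◇q there: 2:F, 3:F, 4:F. ✗
2: successors {1, 3, 4, 5}; ¬◇◇q there: 1:F, 3:F, 4:F, 5:F. ✗
3: successors {1, 2, 4}; ¬◇◇q there: 1:F, 2:F, 4:F. ✗
4: successors {1}; ¬◇◇q there: 1:F. ✗
5: successors {2, 3, 5}; ¬◇◇q there: 2:F, 3:F, 5:F. ✗
— 0 worlds.

0 and 0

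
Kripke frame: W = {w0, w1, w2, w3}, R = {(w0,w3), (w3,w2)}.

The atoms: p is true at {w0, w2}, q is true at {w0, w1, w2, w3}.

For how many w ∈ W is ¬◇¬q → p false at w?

w0: ¬◇¬q is T, p is T. ✓
w1: ¬◇¬q is T, p is F. ✗
w2: ¬◇¬q is T, p is T. ✓
w3: ¬◇¬q is T, p is F. ✗
Satisfying worlds: {w0, w2}.
So ¬◇¬q → p fails at the other 2 worlds.

2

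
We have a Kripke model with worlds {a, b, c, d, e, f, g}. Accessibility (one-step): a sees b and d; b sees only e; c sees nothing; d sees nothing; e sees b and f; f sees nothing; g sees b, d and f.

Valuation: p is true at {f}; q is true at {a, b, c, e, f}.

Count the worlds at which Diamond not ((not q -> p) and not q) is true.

4

a: successors {b, d}; not ((not q -> p) and not q) there: b:T, d:T. ✓
b: successors {e}; not ((not q -> p) and not q) there: e:T. ✓
c: no successors, so Diamond not ((not q -> p) and not q) fails. ✗
d: no successors, so Diamond not ((not q -> p) and not q) fails. ✗
e: successors {b, f}; not ((not q -> p) and not q) there: b:T, f:T. ✓
f: no successors, so Diamond not ((not q -> p) and not q) fails. ✗
g: successors {b, d, f}; not ((not q -> p) and not q) there: b:T, d:T, f:T. ✓
Satisfying worlds: {a, b, e, g}.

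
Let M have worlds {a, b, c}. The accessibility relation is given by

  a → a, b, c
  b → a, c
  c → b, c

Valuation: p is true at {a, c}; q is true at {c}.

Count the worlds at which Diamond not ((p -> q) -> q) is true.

2

a: successors {a, b, c}; not ((p -> q) -> q) there: a:F, b:T, c:F. ✓
b: successors {a, c}; not ((p -> q) -> q) there: a:F, c:F. ✗
c: successors {b, c}; not ((p -> q) -> q) there: b:T, c:F. ✓
Satisfying worlds: {a, c}.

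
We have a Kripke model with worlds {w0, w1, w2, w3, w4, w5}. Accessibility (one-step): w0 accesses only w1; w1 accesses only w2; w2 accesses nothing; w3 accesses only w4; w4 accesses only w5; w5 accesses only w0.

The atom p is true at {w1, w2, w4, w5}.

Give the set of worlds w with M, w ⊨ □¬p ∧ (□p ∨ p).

w0: □¬p is F, □p ∨ p is T. ✗
w1: □¬p is F, □p ∨ p is T. ✗
w2: □¬p is T, □p ∨ p is T. ✓
w3: □¬p is F, □p ∨ p is T. ✗
w4: □¬p is F, □p ∨ p is T. ✗
w5: □¬p is T, □p ∨ p is T. ✓

{w2, w5}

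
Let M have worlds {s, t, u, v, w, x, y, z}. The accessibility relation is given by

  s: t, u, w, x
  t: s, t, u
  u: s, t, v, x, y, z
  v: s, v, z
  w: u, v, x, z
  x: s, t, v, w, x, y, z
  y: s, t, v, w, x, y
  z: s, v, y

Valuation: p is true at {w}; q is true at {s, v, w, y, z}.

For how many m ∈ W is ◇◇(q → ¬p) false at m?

s: successors {t, u, w, x}; ◇(q → ¬p) there: t:T, u:T, w:T, x:T. ✓
t: successors {s, t, u}; ◇(q → ¬p) there: s:T, t:T, u:T. ✓
u: successors {s, t, v, x, y, z}; ◇(q → ¬p) there: s:T, t:T, v:T, x:T, y:T, z:T. ✓
v: successors {s, v, z}; ◇(q → ¬p) there: s:T, v:T, z:T. ✓
w: successors {u, v, x, z}; ◇(q → ¬p) there: u:T, v:T, x:T, z:T. ✓
x: successors {s, t, v, w, x, y, z}; ◇(q → ¬p) there: s:T, t:T, v:T, w:T, x:T, y:T, z:T. ✓
y: successors {s, t, v, w, x, y}; ◇(q → ¬p) there: s:T, t:T, v:T, w:T, x:T, y:T. ✓
z: successors {s, v, y}; ◇(q → ¬p) there: s:T, v:T, y:T. ✓
Satisfying worlds: {s, t, u, v, w, x, y, z}.
So ◇◇(q → ¬p) fails at the other 0 worlds.

0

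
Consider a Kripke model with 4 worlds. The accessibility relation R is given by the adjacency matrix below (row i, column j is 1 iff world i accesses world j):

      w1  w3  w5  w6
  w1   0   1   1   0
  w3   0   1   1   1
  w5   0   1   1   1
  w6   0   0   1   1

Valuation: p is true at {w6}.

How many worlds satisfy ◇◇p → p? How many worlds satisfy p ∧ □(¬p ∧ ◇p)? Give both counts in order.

For ◇◇p → p:
w1: ◇◇p is T, p is F. ✗
w3: ◇◇p is T, p is F. ✗
w5: ◇◇p is T, p is F. ✗
w6: ◇◇p is T, p is T. ✓
— 1 world.
For p ∧ □(¬p ∧ ◇p):
w1: p is F, □(¬p ∧ ◇p) is T. ✗
w3: p is F, □(¬p ∧ ◇p) is F. ✗
w5: p is F, □(¬p ∧ ◇p) is F. ✗
w6: p is T, □(¬p ∧ ◇p) is F. ✗
— 0 worlds.

1 and 0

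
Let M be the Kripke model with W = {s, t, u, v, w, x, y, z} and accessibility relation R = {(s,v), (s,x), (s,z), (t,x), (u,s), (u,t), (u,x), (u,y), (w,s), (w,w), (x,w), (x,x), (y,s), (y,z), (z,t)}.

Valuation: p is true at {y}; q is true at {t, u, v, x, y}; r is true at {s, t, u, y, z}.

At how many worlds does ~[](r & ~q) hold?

6

s: [](r & ~q) is F. ✓
t: [](r & ~q) is F. ✓
u: [](r & ~q) is F. ✓
v: [](r & ~q) is T. ✗
w: [](r & ~q) is F. ✓
x: [](r & ~q) is F. ✓
y: [](r & ~q) is T. ✗
z: [](r & ~q) is F. ✓
Satisfying worlds: {s, t, u, w, x, z}.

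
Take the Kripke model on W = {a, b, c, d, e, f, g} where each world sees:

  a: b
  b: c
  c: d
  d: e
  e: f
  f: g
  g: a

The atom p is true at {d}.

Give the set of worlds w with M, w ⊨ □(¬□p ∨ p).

a: successors {b}; ¬□p ∨ p there: b:T. ✓
b: successors {c}; ¬□p ∨ p there: c:F. ✗
c: successors {d}; ¬□p ∨ p there: d:T. ✓
d: successors {e}; ¬□p ∨ p there: e:T. ✓
e: successors {f}; ¬□p ∨ p there: f:T. ✓
f: successors {g}; ¬□p ∨ p there: g:T. ✓
g: successors {a}; ¬□p ∨ p there: a:T. ✓

{a, c, d, e, f, g}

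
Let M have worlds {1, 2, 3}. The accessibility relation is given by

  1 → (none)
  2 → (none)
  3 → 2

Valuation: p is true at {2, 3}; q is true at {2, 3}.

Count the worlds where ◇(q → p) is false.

2

1: no successors, so ◇(q → p) fails. ✗
2: no successors, so ◇(q → p) fails. ✗
3: successors {2}; q → p there: 2:T. ✓
Satisfying worlds: {3}.
So ◇(q → p) fails at the other 2 worlds.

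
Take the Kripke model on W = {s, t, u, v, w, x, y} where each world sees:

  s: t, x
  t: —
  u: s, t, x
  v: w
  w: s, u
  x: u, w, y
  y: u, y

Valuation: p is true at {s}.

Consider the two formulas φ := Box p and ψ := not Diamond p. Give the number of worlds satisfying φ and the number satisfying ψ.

For Box p:
s: successors {t, x}; p there: t:F, x:F. ✗
t: no successors, so Box p holds vacuously. ✓
u: successors {s, t, x}; p there: s:T, t:F, x:F. ✗
v: successors {w}; p there: w:F. ✗
w: successors {s, u}; p there: s:T, u:F. ✗
x: successors {u, w, y}; p there: u:F, w:F, y:F. ✗
y: successors {u, y}; p there: u:F, y:F. ✗
— 1 world.
For not Diamond p:
s: Diamond p is F. ✓
t: Diamond p is F. ✓
u: Diamond p is T. ✗
v: Diamond p is F. ✓
w: Diamond p is T. ✗
x: Diamond p is F. ✓
y: Diamond p is F. ✓
— 5 worlds.

1 and 5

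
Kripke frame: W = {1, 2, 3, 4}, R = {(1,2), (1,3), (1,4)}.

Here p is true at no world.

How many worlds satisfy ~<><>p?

4

1: <><>p is F. ✓
2: <><>p is F. ✓
3: <><>p is F. ✓
4: <><>p is F. ✓
Satisfying worlds: {1, 2, 3, 4}.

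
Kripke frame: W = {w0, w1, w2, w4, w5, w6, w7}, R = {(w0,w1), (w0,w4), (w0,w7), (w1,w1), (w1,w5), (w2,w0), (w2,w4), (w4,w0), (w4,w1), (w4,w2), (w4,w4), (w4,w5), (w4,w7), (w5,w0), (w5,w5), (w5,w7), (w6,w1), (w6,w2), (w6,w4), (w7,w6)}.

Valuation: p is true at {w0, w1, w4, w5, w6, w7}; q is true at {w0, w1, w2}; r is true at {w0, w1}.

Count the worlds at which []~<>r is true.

0

w0: successors {w1, w4, w7}; ~<>r there: w1:F, w4:F, w7:T. ✗
w1: successors {w1, w5}; ~<>r there: w1:F, w5:F. ✗
w2: successors {w0, w4}; ~<>r there: w0:F, w4:F. ✗
w4: successors {w0, w1, w2, w4, w5, w7}; ~<>r there: w0:F, w1:F, w2:F, w4:F, w5:F, w7:T. ✗
w5: successors {w0, w5, w7}; ~<>r there: w0:F, w5:F, w7:T. ✗
w6: successors {w1, w2, w4}; ~<>r there: w1:F, w2:F, w4:F. ✗
w7: successors {w6}; ~<>r there: w6:F. ✗
Satisfying worlds: ∅.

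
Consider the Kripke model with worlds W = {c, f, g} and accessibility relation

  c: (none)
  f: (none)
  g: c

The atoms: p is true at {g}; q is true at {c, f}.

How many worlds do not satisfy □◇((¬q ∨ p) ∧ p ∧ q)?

c: no successors, so □◇((¬q ∨ p) ∧ p ∧ q) holds vacuously. ✓
f: no successors, so □◇((¬q ∨ p) ∧ p ∧ q) holds vacuously. ✓
g: successors {c}; ◇((¬q ∨ p) ∧ p ∧ q) there: c:F. ✗
Satisfying worlds: {c, f}.
So □◇((¬q ∨ p) ∧ p ∧ q) fails at the other 1 world.

1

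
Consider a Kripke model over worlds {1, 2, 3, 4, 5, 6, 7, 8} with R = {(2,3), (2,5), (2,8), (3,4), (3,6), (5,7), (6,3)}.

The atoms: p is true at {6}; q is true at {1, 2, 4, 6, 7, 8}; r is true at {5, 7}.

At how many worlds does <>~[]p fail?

1: no successors, so <>~[]p fails. ✗
2: successors {3, 5, 8}; ~[]p there: 3:T, 5:T, 8:F. ✓
3: successors {4, 6}; ~[]p there: 4:F, 6:T. ✓
4: no successors, so <>~[]p fails. ✗
5: successors {7}; ~[]p there: 7:F. ✗
6: successors {3}; ~[]p there: 3:T. ✓
7: no successors, so <>~[]p fails. ✗
8: no successors, so <>~[]p fails. ✗
Satisfying worlds: {2, 3, 6}.
So <>~[]p fails at the other 5 worlds.

5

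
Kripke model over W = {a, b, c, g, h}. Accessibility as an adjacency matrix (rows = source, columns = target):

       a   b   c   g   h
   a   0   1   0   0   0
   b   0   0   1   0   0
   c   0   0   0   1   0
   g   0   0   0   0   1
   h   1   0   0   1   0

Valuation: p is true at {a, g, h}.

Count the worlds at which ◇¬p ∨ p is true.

a: ◇¬p is T, p is T. ✓
b: ◇¬p is T, p is F. ✓
c: ◇¬p is F, p is F. ✗
g: ◇¬p is F, p is T. ✓
h: ◇¬p is F, p is T. ✓
Satisfying worlds: {a, b, g, h}.

4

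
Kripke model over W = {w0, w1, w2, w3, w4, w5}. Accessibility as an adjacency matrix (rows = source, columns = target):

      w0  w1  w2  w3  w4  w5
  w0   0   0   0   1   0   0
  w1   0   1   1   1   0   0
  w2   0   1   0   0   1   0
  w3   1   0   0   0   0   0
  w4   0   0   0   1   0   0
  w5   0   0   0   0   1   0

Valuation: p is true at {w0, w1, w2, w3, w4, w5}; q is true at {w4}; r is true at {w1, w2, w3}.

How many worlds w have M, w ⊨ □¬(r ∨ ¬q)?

w0: successors {w3}; ¬(r ∨ ¬q) there: w3:F. ✗
w1: successors {w1, w2, w3}; ¬(r ∨ ¬q) there: w1:F, w2:F, w3:F. ✗
w2: successors {w1, w4}; ¬(r ∨ ¬q) there: w1:F, w4:T. ✗
w3: successors {w0}; ¬(r ∨ ¬q) there: w0:F. ✗
w4: successors {w3}; ¬(r ∨ ¬q) there: w3:F. ✗
w5: successors {w4}; ¬(r ∨ ¬q) there: w4:T. ✓
Satisfying worlds: {w5}.

1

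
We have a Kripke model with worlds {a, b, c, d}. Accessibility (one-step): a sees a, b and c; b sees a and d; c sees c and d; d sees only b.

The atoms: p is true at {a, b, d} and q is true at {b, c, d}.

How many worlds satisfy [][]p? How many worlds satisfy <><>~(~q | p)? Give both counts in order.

For [][]p:
a: successors {a, b, c}; []p there: a:F, b:T, c:F. ✗
b: successors {a, d}; []p there: a:F, d:T. ✗
c: successors {c, d}; []p there: c:F, d:T. ✗
d: successors {b}; []p there: b:T. ✓
— 1 world.
For <><>~(~q | p):
a: successors {a, b, c}; <>~(~q | p) there: a:T, b:F, c:T. ✓
b: successors {a, d}; <>~(~q | p) there: a:T, d:F. ✓
c: successors {c, d}; <>~(~q | p) there: c:T, d:F. ✓
d: successors {b}; <>~(~q | p) there: b:F. ✗
— 3 worlds.

1 and 3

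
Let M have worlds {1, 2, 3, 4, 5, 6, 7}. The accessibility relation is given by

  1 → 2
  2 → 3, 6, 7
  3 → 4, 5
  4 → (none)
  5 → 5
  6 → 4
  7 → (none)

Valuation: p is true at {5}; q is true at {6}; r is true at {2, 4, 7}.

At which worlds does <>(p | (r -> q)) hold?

1: successors {2}; p | (r -> q) there: 2:F. ✗
2: successors {3, 6, 7}; p | (r -> q) there: 3:T, 6:T, 7:F. ✓
3: successors {4, 5}; p | (r -> q) there: 4:F, 5:T. ✓
4: no successors, so <>(p | (r -> q)) fails. ✗
5: successors {5}; p | (r -> q) there: 5:T. ✓
6: successors {4}; p | (r -> q) there: 4:F. ✗
7: no successors, so <>(p | (r -> q)) fails. ✗

{2, 3, 5}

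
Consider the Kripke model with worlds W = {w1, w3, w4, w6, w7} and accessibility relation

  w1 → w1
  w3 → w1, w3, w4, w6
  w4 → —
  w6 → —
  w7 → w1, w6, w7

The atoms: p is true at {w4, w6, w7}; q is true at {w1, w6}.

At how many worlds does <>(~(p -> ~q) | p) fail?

w1: successors {w1}; ~(p -> ~q) | p there: w1:F. ✗
w3: successors {w1, w3, w4, w6}; ~(p -> ~q) | p there: w1:F, w3:F, w4:T, w6:T. ✓
w4: no successors, so <>(~(p -> ~q) | p) fails. ✗
w6: no successors, so <>(~(p -> ~q) | p) fails. ✗
w7: successors {w1, w6, w7}; ~(p -> ~q) | p there: w1:F, w6:T, w7:T. ✓
Satisfying worlds: {w3, w7}.
So <>(~(p -> ~q) | p) fails at the other 3 worlds.

3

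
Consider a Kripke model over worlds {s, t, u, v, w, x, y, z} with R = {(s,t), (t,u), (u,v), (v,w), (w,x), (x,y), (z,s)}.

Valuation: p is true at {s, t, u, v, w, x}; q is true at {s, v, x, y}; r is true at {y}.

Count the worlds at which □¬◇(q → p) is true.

s: successors {t}; ¬◇(q → p) there: t:F. ✗
t: successors {u}; ¬◇(q → p) there: u:F. ✗
u: successors {v}; ¬◇(q → p) there: v:F. ✗
v: successors {w}; ¬◇(q → p) there: w:F. ✗
w: successors {x}; ¬◇(q → p) there: x:T. ✓
x: successors {y}; ¬◇(q → p) there: y:T. ✓
y: no successors, so □¬◇(q → p) holds vacuously. ✓
z: successors {s}; ¬◇(q → p) there: s:F. ✗
Satisfying worlds: {w, x, y}.

3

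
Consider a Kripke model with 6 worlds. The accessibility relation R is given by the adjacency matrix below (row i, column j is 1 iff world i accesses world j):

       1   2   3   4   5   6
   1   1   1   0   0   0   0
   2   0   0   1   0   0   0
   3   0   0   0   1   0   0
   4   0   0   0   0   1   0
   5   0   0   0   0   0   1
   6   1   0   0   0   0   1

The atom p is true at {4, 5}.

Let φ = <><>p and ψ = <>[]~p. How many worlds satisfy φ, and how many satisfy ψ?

2 and 4

For <><>p:
1: successors {1, 2}; <>p there: 1:F, 2:F. ✗
2: successors {3}; <>p there: 3:T. ✓
3: successors {4}; <>p there: 4:T. ✓
4: successors {5}; <>p there: 5:F. ✗
5: successors {6}; <>p there: 6:F. ✗
6: successors {1, 6}; <>p there: 1:F, 6:F. ✗
— 2 worlds.
For <>[]~p:
1: successors {1, 2}; []~p there: 1:T, 2:T. ✓
2: successors {3}; []~p there: 3:F. ✗
3: successors {4}; []~p there: 4:F. ✗
4: successors {5}; []~p there: 5:T. ✓
5: successors {6}; []~p there: 6:T. ✓
6: successors {1, 6}; []~p there: 1:T, 6:T. ✓
— 4 worlds.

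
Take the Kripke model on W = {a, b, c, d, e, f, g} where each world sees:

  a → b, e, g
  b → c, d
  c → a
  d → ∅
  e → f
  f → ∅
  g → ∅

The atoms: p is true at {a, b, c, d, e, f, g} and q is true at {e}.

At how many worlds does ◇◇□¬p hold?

2

a: successors {b, e, g}; ◇□¬p there: b:T, e:T, g:F. ✓
b: successors {c, d}; ◇□¬p there: c:F, d:F. ✗
c: successors {a}; ◇□¬p there: a:T. ✓
d: no successors, so ◇◇□¬p fails. ✗
e: successors {f}; ◇□¬p there: f:F. ✗
f: no successors, so ◇◇□¬p fails. ✗
g: no successors, so ◇◇□¬p fails. ✗
Satisfying worlds: {a, c}.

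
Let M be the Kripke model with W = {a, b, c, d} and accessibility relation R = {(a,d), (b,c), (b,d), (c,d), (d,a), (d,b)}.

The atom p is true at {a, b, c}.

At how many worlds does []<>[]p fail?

3

a: successors {d}; <>[]p there: d:F. ✗
b: successors {c, d}; <>[]p there: c:T, d:F. ✗
c: successors {d}; <>[]p there: d:F. ✗
d: successors {a, b}; <>[]p there: a:T, b:T. ✓
Satisfying worlds: {d}.
So []<>[]p fails at the other 3 worlds.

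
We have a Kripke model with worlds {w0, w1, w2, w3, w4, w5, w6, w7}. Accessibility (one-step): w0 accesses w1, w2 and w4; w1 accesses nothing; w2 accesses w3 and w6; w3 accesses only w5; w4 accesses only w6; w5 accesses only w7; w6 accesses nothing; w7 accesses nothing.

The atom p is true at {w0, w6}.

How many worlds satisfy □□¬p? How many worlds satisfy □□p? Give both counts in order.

7 and 5

For □□¬p:
w0: successors {w1, w2, w4}; □¬p there: w1:T, w2:F, w4:F. ✗
w1: no successors, so □□¬p holds vacuously. ✓
w2: successors {w3, w6}; □¬p there: w3:T, w6:T. ✓
w3: successors {w5}; □¬p there: w5:T. ✓
w4: successors {w6}; □¬p there: w6:T. ✓
w5: successors {w7}; □¬p there: w7:T. ✓
w6: no successors, so □□¬p holds vacuously. ✓
w7: no successors, so □□¬p holds vacuously. ✓
— 7 worlds.
For □□p:
w0: successors {w1, w2, w4}; □p there: w1:T, w2:F, w4:T. ✗
w1: no successors, so □□p holds vacuously. ✓
w2: successors {w3, w6}; □p there: w3:F, w6:T. ✗
w3: successors {w5}; □p there: w5:F. ✗
w4: successors {w6}; □p there: w6:T. ✓
w5: successors {w7}; □p there: w7:T. ✓
w6: no successors, so □□p holds vacuously. ✓
w7: no successors, so □□p holds vacuously. ✓
— 5 worlds.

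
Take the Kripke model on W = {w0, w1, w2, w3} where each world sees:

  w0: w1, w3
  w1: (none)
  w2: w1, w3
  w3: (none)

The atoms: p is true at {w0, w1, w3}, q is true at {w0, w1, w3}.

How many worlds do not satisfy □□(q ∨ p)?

w0: successors {w1, w3}; □(q ∨ p) there: w1:T, w3:T. ✓
w1: no successors, so □□(q ∨ p) holds vacuously. ✓
w2: successors {w1, w3}; □(q ∨ p) there: w1:T, w3:T. ✓
w3: no successors, so □□(q ∨ p) holds vacuously. ✓
Satisfying worlds: {w0, w1, w2, w3}.
So □□(q ∨ p) fails at the other 0 worlds.

0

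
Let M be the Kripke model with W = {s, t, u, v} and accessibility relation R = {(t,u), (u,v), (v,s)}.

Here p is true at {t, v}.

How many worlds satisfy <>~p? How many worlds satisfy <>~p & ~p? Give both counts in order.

2 and 0

For <>~p:
s: no successors, so <>~p fails. ✗
t: successors {u}; ~p there: u:T. ✓
u: successors {v}; ~p there: v:F. ✗
v: successors {s}; ~p there: s:T. ✓
— 2 worlds.
For <>~p & ~p:
s: <>~p is F, ~p is T. ✗
t: <>~p is T, ~p is F. ✗
u: <>~p is F, ~p is T. ✗
v: <>~p is T, ~p is F. ✗
— 0 worlds.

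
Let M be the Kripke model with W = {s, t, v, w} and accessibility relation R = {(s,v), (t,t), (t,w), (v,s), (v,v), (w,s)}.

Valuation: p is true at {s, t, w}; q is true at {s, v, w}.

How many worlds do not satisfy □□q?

1

s: successors {v}; □q there: v:T. ✓
t: successors {t, w}; □q there: t:F, w:T. ✗
v: successors {s, v}; □q there: s:T, v:T. ✓
w: successors {s}; □q there: s:T. ✓
Satisfying worlds: {s, v, w}.
So □□q fails at the other 1 world.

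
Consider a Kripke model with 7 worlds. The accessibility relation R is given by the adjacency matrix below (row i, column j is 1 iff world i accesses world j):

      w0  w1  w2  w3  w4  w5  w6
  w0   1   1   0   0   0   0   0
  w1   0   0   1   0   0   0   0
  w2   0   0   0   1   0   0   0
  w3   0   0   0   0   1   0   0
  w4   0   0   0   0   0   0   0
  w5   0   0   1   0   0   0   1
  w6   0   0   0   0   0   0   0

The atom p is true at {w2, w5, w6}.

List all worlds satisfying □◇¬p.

w0: successors {w0, w1}; ◇¬p there: w0:T, w1:F. ✗
w1: successors {w2}; ◇¬p there: w2:T. ✓
w2: successors {w3}; ◇¬p there: w3:T. ✓
w3: successors {w4}; ◇¬p there: w4:F. ✗
w4: no successors, so □◇¬p holds vacuously. ✓
w5: successors {w2, w6}; ◇¬p there: w2:T, w6:F. ✗
w6: no successors, so □◇¬p holds vacuously. ✓

{w1, w2, w4, w6}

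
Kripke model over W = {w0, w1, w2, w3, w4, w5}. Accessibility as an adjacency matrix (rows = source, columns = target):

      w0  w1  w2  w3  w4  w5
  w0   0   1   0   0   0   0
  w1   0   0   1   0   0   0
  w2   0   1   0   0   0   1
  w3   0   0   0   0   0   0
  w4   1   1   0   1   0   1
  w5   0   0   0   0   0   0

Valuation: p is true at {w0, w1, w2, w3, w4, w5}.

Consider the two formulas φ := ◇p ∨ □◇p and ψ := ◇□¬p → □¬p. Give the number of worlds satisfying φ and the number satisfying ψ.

6 and 4

For ◇p ∨ □◇p:
w0: ◇p is T, □◇p is T. ✓
w1: ◇p is T, □◇p is T. ✓
w2: ◇p is T, □◇p is F. ✓
w3: ◇p is F, □◇p is T. ✓
w4: ◇p is T, □◇p is F. ✓
w5: ◇p is F, □◇p is T. ✓
— 6 worlds.
For ◇□¬p → □¬p:
w0: ◇□¬p is F, □¬p is F. ✓
w1: ◇□¬p is F, □¬p is F. ✓
w2: ◇□¬p is T, □¬p is F. ✗
w3: ◇□¬p is F, □¬p is T. ✓
w4: ◇□¬p is T, □¬p is F. ✗
w5: ◇□¬p is F, □¬p is T. ✓
— 4 worlds.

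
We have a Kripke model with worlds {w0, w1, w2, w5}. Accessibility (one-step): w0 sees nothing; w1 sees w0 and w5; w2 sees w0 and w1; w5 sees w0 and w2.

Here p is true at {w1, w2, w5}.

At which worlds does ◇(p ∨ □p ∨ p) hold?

{w1, w2, w5}

w0: no successors, so ◇(p ∨ □p ∨ p) fails. ✗
w1: successors {w0, w5}; p ∨ □p ∨ p there: w0:T, w5:T. ✓
w2: successors {w0, w1}; p ∨ □p ∨ p there: w0:T, w1:T. ✓
w5: successors {w0, w2}; p ∨ □p ∨ p there: w0:T, w2:T. ✓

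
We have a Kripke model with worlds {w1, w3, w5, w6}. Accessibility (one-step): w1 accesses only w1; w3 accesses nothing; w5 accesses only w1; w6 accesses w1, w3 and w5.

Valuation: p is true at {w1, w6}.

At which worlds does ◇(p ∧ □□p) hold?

{w1, w5, w6}

w1: successors {w1}; p ∧ □□p there: w1:T. ✓
w3: no successors, so ◇(p ∧ □□p) fails. ✗
w5: successors {w1}; p ∧ □□p there: w1:T. ✓
w6: successors {w1, w3, w5}; p ∧ □□p there: w1:T, w3:F, w5:F. ✓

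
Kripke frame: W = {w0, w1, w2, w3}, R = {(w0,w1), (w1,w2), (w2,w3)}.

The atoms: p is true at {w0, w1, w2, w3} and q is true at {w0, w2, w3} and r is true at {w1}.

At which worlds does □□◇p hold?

{w0, w2, w3}

w0: successors {w1}; □◇p there: w1:T. ✓
w1: successors {w2}; □◇p there: w2:F. ✗
w2: successors {w3}; □◇p there: w3:T. ✓
w3: no successors, so □□◇p holds vacuously. ✓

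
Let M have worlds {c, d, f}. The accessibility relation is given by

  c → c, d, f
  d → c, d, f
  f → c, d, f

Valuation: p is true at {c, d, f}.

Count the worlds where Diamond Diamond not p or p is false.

0

c: Diamond Diamond not p is F, p is T. ✓
d: Diamond Diamond not p is F, p is T. ✓
f: Diamond Diamond not p is F, p is T. ✓
Satisfying worlds: {c, d, f}.
So Diamond Diamond not p or p fails at the other 0 worlds.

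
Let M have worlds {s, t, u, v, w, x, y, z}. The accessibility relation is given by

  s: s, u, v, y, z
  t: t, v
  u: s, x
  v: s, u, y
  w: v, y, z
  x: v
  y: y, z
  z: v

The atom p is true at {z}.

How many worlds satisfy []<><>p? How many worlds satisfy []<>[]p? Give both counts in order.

3 and 0

For []<><>p:
s: successors {s, u, v, y, z}; <><>p there: s:T, u:T, v:T, y:T, z:F. ✗
t: successors {t, v}; <><>p there: t:F, v:T. ✗
u: successors {s, x}; <><>p there: s:T, x:F. ✗
v: successors {s, u, y}; <><>p there: s:T, u:T, y:T. ✓
w: successors {v, y, z}; <><>p there: v:T, y:T, z:F. ✗
x: successors {v}; <><>p there: v:T. ✓
y: successors {y, z}; <><>p there: y:T, z:F. ✗
z: successors {v}; <><>p there: v:T. ✓
— 3 worlds.
For []<>[]p:
s: successors {s, u, v, y, z}; <>[]p there: s:F, u:F, v:F, y:F, z:F. ✗
t: successors {t, v}; <>[]p there: t:F, v:F. ✗
u: successors {s, x}; <>[]p there: s:F, x:F. ✗
v: successors {s, u, y}; <>[]p there: s:F, u:F, y:F. ✗
w: successors {v, y, z}; <>[]p there: v:F, y:F, z:F. ✗
x: successors {v}; <>[]p there: v:F. ✗
y: successors {y, z}; <>[]p there: y:F, z:F. ✗
z: successors {v}; <>[]p there: v:F. ✗
— 0 worlds.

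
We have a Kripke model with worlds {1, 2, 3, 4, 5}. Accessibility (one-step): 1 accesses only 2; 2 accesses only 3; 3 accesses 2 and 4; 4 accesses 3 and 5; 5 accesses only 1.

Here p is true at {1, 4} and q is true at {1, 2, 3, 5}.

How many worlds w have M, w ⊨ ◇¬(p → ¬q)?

1

1: successors {2}; ¬(p → ¬q) there: 2:F. ✗
2: successors {3}; ¬(p → ¬q) there: 3:F. ✗
3: successors {2, 4}; ¬(p → ¬q) there: 2:F, 4:F. ✗
4: successors {3, 5}; ¬(p → ¬q) there: 3:F, 5:F. ✗
5: successors {1}; ¬(p → ¬q) there: 1:T. ✓
Satisfying worlds: {5}.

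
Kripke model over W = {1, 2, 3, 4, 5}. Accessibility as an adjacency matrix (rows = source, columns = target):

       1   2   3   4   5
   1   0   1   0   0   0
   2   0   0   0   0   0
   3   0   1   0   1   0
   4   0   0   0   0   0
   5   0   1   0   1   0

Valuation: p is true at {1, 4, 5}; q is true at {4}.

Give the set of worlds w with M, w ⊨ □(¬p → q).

{2, 4}

1: successors {2}; ¬p → q there: 2:F. ✗
2: no successors, so □(¬p → q) holds vacuously. ✓
3: successors {2, 4}; ¬p → q there: 2:F, 4:T. ✗
4: no successors, so □(¬p → q) holds vacuously. ✓
5: successors {2, 4}; ¬p → q there: 2:F, 4:T. ✗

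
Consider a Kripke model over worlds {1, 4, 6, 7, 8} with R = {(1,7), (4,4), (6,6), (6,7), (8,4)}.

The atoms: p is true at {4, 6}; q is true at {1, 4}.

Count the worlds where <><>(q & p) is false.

3

1: successors {7}; <>(q & p) there: 7:F. ✗
4: successors {4}; <>(q & p) there: 4:T. ✓
6: successors {6, 7}; <>(q & p) there: 6:F, 7:F. ✗
7: no successors, so <><>(q & p) fails. ✗
8: successors {4}; <>(q & p) there: 4:T. ✓
Satisfying worlds: {4, 8}.
So <><>(q & p) fails at the other 3 worlds.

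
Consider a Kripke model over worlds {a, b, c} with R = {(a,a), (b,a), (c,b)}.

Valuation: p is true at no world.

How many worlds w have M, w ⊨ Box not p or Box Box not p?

a: Box not p is T, Box Box not p is T. ✓
b: Box not p is T, Box Box not p is T. ✓
c: Box not p is T, Box Box not p is T. ✓
Satisfying worlds: {a, b, c}.

3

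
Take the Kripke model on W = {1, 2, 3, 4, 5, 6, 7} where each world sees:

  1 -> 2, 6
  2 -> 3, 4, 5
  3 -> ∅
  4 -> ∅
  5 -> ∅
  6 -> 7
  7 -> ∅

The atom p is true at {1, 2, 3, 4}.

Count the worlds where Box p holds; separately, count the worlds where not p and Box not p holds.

4 and 3

For Box p:
1: successors {2, 6}; p there: 2:T, 6:F. ✗
2: successors {3, 4, 5}; p there: 3:T, 4:T, 5:F. ✗
3: no successors, so Box p holds vacuously. ✓
4: no successors, so Box p holds vacuously. ✓
5: no successors, so Box p holds vacuously. ✓
6: successors {7}; p there: 7:F. ✗
7: no successors, so Box p holds vacuously. ✓
— 4 worlds.
For not p and Box not p:
1: not p is F, Box not p is F. ✗
2: not p is F, Box not p is F. ✗
3: not p is F, Box not p is T. ✗
4: not p is F, Box not p is T. ✗
5: not p is T, Box not p is T. ✓
6: not p is T, Box not p is T. ✓
7: not p is T, Box not p is T. ✓
— 3 worlds.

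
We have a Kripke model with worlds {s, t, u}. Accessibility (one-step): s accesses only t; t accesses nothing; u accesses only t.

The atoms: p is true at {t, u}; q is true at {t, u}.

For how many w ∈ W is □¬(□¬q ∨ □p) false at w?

2

s: successors {t}; ¬(□¬q ∨ □p) there: t:F. ✗
t: no successors, so □¬(□¬q ∨ □p) holds vacuously. ✓
u: successors {t}; ¬(□¬q ∨ □p) there: t:F. ✗
Satisfying worlds: {t}.
So □¬(□¬q ∨ □p) fails at the other 2 worlds.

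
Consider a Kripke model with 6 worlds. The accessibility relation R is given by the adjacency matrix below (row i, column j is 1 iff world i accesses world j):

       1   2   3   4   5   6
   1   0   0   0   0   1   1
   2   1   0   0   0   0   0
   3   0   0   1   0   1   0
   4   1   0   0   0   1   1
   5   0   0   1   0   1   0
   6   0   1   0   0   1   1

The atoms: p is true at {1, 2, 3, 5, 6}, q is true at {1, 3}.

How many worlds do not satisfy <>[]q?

5

1: successors {5, 6}; []q there: 5:F, 6:F. ✗
2: successors {1}; []q there: 1:F. ✗
3: successors {3, 5}; []q there: 3:F, 5:F. ✗
4: successors {1, 5, 6}; []q there: 1:F, 5:F, 6:F. ✗
5: successors {3, 5}; []q there: 3:F, 5:F. ✗
6: successors {2, 5, 6}; []q there: 2:T, 5:F, 6:F. ✓
Satisfying worlds: {6}.
So <>[]q fails at the other 5 worlds.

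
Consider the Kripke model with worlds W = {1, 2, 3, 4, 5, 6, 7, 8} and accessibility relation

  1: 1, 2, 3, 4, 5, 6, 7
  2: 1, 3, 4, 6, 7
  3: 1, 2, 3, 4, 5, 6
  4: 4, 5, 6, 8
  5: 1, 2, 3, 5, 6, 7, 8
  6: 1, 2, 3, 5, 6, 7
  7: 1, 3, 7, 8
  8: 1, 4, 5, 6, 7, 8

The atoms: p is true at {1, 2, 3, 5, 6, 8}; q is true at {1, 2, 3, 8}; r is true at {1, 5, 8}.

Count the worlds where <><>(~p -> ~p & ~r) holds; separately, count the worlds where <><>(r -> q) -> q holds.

8 and 4

For <><>(~p -> ~p & ~r):
1: successors {1, 2, 3, 4, 5, 6, 7}; <>(~p -> ~p & ~r) there: 1:T, 2:T, 3:T, 4:T, 5:T, 6:T, 7:T. ✓
2: successors {1, 3, 4, 6, 7}; <>(~p -> ~p & ~r) there: 1:T, 3:T, 4:T, 6:T, 7:T. ✓
3: successors {1, 2, 3, 4, 5, 6}; <>(~p -> ~p & ~r) there: 1:T, 2:T, 3:T, 4:T, 5:T, 6:T. ✓
4: successors {4, 5, 6, 8}; <>(~p -> ~p & ~r) there: 4:T, 5:T, 6:T, 8:T. ✓
5: successors {1, 2, 3, 5, 6, 7, 8}; <>(~p -> ~p & ~r) there: 1:T, 2:T, 3:T, 5:T, 6:T, 7:T, 8:T. ✓
6: successors {1, 2, 3, 5, 6, 7}; <>(~p -> ~p & ~r) there: 1:T, 2:T, 3:T, 5:T, 6:T, 7:T. ✓
7: successors {1, 3, 7, 8}; <>(~p -> ~p & ~r) there: 1:T, 3:T, 7:T, 8:T. ✓
8: successors {1, 4, 5, 6, 7, 8}; <>(~p -> ~p & ~r) there: 1:T, 4:T, 5:T, 6:T, 7:T, 8:T. ✓
— 8 worlds.
For <><>(r -> q) -> q:
1: <><>(r -> q) is T, q is T. ✓
2: <><>(r -> q) is T, q is T. ✓
3: <><>(r -> q) is T, q is T. ✓
4: <><>(r -> q) is T, q is F. ✗
5: <><>(r -> q) is T, q is F. ✗
6: <><>(r -> q) is T, q is F. ✗
7: <><>(r -> q) is T, q is F. ✗
8: <><>(r -> q) is T, q is T. ✓
— 4 worlds.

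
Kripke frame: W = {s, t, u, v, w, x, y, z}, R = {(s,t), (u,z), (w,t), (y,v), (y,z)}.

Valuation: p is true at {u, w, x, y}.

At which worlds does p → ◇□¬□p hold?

{s, t, u, v, w, y, z}

s: p is F, ◇□¬□p is T. ✓
t: p is F, ◇□¬□p is F. ✓
u: p is T, ◇□¬□p is T. ✓
v: p is F, ◇□¬□p is F. ✓
w: p is T, ◇□¬□p is T. ✓
x: p is T, ◇□¬□p is F. ✗
y: p is T, ◇□¬□p is T. ✓
z: p is F, ◇□¬□p is F. ✓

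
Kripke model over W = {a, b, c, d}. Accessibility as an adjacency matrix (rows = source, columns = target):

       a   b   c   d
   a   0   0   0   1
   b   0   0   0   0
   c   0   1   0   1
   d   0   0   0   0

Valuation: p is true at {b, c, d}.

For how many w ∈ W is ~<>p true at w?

a: <>p is T. ✗
b: <>p is F. ✓
c: <>p is T. ✗
d: <>p is F. ✓
Satisfying worlds: {b, d}.

2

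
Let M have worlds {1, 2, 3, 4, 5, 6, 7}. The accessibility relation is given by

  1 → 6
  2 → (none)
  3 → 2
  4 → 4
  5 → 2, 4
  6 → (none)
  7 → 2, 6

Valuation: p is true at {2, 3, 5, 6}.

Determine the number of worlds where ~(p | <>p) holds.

1: p | <>p is T. ✗
2: p | <>p is T. ✗
3: p | <>p is T. ✗
4: p | <>p is F. ✓
5: p | <>p is T. ✗
6: p | <>p is T. ✗
7: p | <>p is T. ✗
Satisfying worlds: {4}.

1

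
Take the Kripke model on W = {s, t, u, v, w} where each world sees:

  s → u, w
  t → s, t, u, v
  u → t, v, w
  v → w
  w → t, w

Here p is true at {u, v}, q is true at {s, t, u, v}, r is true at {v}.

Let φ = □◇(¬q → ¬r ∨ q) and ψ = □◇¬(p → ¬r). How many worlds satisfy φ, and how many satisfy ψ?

For □◇(¬q → ¬r ∨ q):
s: successors {u, w}; ◇(¬q → ¬r ∨ q) there: u:T, w:T. ✓
t: successors {s, t, u, v}; ◇(¬q → ¬r ∨ q) there: s:T, t:T, u:T, v:T. ✓
u: successors {t, v, w}; ◇(¬q → ¬r ∨ q) there: t:T, v:T, w:T. ✓
v: successors {w}; ◇(¬q → ¬r ∨ q) there: w:T. ✓
w: successors {t, w}; ◇(¬q → ¬r ∨ q) there: t:T, w:T. ✓
— 5 worlds.
For □◇¬(p → ¬r):
s: successors {u, w}; ◇¬(p → ¬r) there: u:T, w:F. ✗
t: successors {s, t, u, v}; ◇¬(p → ¬r) there: s:F, t:T, u:T, v:F. ✗
u: successors {t, v, w}; ◇¬(p → ¬r) there: t:T, v:F, w:F. ✗
v: successors {w}; ◇¬(p → ¬r) there: w:F. ✗
w: successors {t, w}; ◇¬(p → ¬r) there: t:T, w:F. ✗
— 0 worlds.

5 and 0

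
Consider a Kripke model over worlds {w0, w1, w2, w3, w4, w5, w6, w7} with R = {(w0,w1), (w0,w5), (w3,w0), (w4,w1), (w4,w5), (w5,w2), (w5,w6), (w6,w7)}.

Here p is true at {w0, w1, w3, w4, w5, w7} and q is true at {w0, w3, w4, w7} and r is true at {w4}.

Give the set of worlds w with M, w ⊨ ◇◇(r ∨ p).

w0: successors {w1, w5}; ◇(r ∨ p) there: w1:F, w5:F. ✗
w1: no successors, so ◇◇(r ∨ p) fails. ✗
w2: no successors, so ◇◇(r ∨ p) fails. ✗
w3: successors {w0}; ◇(r ∨ p) there: w0:T. ✓
w4: successors {w1, w5}; ◇(r ∨ p) there: w1:F, w5:F. ✗
w5: successors {w2, w6}; ◇(r ∨ p) there: w2:F, w6:T. ✓
w6: successors {w7}; ◇(r ∨ p) there: w7:F. ✗
w7: no successors, so ◇◇(r ∨ p) fails. ✗

{w3, w5}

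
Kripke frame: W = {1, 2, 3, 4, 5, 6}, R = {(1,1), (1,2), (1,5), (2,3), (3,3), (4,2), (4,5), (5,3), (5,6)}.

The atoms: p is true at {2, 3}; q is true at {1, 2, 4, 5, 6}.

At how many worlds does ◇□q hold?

1: successors {1, 2, 5}; □q there: 1:T, 2:F, 5:F. ✓
2: successors {3}; □q there: 3:F. ✗
3: successors {3}; □q there: 3:F. ✗
4: successors {2, 5}; □q there: 2:F, 5:F. ✗
5: successors {3, 6}; □q there: 3:F, 6:T. ✓
6: no successors, so ◇□q fails. ✗
Satisfying worlds: {1, 5}.

2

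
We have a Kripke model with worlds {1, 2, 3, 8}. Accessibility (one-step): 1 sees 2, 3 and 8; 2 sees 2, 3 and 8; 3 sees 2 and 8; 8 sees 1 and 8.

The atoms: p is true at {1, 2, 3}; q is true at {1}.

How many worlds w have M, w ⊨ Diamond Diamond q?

1: successors {2, 3, 8}; Diamond q there: 2:F, 3:F, 8:T. ✓
2: successors {2, 3, 8}; Diamond q there: 2:F, 3:F, 8:T. ✓
3: successors {2, 8}; Diamond q there: 2:F, 8:T. ✓
8: successors {1, 8}; Diamond q there: 1:F, 8:T. ✓
Satisfying worlds: {1, 2, 3, 8}.

4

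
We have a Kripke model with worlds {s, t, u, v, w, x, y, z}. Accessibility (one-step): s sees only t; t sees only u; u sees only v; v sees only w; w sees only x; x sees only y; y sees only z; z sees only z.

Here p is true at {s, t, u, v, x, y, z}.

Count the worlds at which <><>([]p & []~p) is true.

0

s: successors {t}; <>([]p & []~p) there: t:F. ✗
t: successors {u}; <>([]p & []~p) there: u:F. ✗
u: successors {v}; <>([]p & []~p) there: v:F. ✗
v: successors {w}; <>([]p & []~p) there: w:F. ✗
w: successors {x}; <>([]p & []~p) there: x:F. ✗
x: successors {y}; <>([]p & []~p) there: y:F. ✗
y: successors {z}; <>([]p & []~p) there: z:F. ✗
z: successors {z}; <>([]p & []~p) there: z:F. ✗
Satisfying worlds: ∅.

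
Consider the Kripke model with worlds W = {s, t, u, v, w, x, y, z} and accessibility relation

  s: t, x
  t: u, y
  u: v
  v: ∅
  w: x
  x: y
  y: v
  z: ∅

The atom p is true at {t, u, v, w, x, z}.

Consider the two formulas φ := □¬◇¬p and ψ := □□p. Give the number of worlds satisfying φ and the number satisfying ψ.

6 and 6

For □¬◇¬p:
s: successors {t, x}; ¬◇¬p there: t:F, x:F. ✗
t: successors {u, y}; ¬◇¬p there: u:T, y:T. ✓
u: successors {v}; ¬◇¬p there: v:T. ✓
v: no successors, so □¬◇¬p holds vacuously. ✓
w: successors {x}; ¬◇¬p there: x:F. ✗
x: successors {y}; ¬◇¬p there: y:T. ✓
y: successors {v}; ¬◇¬p there: v:T. ✓
z: no successors, so □¬◇¬p holds vacuously. ✓
— 6 worlds.
For □□p:
s: successors {t, x}; □p there: t:F, x:F. ✗
t: successors {u, y}; □p there: u:T, y:T. ✓
u: successors {v}; □p there: v:T. ✓
v: no successors, so □□p holds vacuously. ✓
w: successors {x}; □p there: x:F. ✗
x: successors {y}; □p there: y:T. ✓
y: successors {v}; □p there: v:T. ✓
z: no successors, so □□p holds vacuously. ✓
— 6 worlds.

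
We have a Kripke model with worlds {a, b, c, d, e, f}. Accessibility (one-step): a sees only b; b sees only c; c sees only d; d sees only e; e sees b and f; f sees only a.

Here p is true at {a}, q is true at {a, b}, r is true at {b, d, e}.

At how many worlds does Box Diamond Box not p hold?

6

a: successors {b}; Diamond Box not p there: b:T. ✓
b: successors {c}; Diamond Box not p there: c:T. ✓
c: successors {d}; Diamond Box not p there: d:T. ✓
d: successors {e}; Diamond Box not p there: e:T. ✓
e: successors {b, f}; Diamond Box not p there: b:T, f:T. ✓
f: successors {a}; Diamond Box not p there: a:T. ✓
Satisfying worlds: {a, b, c, d, e, f}.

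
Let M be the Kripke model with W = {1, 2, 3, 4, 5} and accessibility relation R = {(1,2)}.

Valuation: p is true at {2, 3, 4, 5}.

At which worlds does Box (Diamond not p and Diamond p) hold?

1: successors {2}; Diamond not p and Diamond p there: 2:F. ✗
2: no successors, so Box (Diamond not p and Diamond p) holds vacuously. ✓
3: no successors, so Box (Diamond not p and Diamond p) holds vacuously. ✓
4: no successors, so Box (Diamond not p and Diamond p) holds vacuously. ✓
5: no successors, so Box (Diamond not p and Diamond p) holds vacuously. ✓

{2, 3, 4, 5}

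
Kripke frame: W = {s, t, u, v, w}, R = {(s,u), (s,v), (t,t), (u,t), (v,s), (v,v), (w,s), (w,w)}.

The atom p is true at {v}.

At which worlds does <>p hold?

s: successors {u, v}; p there: u:F, v:T. ✓
t: successors {t}; p there: t:F. ✗
u: successors {t}; p there: t:F. ✗
v: successors {s, v}; p there: s:F, v:T. ✓
w: successors {s, w}; p there: s:F, w:F. ✗

{s, v}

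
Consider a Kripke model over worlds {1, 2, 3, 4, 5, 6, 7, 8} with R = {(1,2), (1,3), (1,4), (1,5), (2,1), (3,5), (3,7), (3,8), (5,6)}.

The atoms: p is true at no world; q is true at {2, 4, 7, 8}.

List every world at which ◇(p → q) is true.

{1, 2, 3, 5}

1: successors {2, 3, 4, 5}; p → q there: 2:T, 3:T, 4:T, 5:T. ✓
2: successors {1}; p → q there: 1:T. ✓
3: successors {5, 7, 8}; p → q there: 5:T, 7:T, 8:T. ✓
4: no successors, so ◇(p → q) fails. ✗
5: successors {6}; p → q there: 6:T. ✓
6: no successors, so ◇(p → q) fails. ✗
7: no successors, so ◇(p → q) fails. ✗
8: no successors, so ◇(p → q) fails. ✗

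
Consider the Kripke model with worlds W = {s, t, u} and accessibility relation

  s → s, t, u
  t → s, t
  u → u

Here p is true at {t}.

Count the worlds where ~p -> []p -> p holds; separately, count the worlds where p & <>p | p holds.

For ~p -> []p -> p:
s: ~p is T, []p -> p is T. ✓
t: ~p is F, []p -> p is T. ✓
u: ~p is T, []p -> p is T. ✓
— 3 worlds.
For p & <>p | p:
s: p & <>p is F, p is F. ✗
t: p & <>p is T, p is T. ✓
u: p & <>p is F, p is F. ✗
— 1 world.

3 and 1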